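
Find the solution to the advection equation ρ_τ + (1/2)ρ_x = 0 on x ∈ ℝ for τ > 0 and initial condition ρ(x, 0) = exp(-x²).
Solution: By characteristics (dx/dτ = 1/2), ρ(x,τ) = f(x - (1/2)τ) with f = ρ(·, 0).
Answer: ρ(x, τ) = exp(-(x - τ/2)²)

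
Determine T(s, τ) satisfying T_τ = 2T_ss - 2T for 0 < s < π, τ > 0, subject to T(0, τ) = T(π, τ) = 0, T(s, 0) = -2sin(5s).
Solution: Substitute T = exp(-2τ)u.
Then T_τ = exp(-2τ)(u_τ - 2u), T_ss = exp(-2τ)u_ss; substituting and dividing by exp(-2τ), the lower-order terms cancel: u_τ = 2u_ss (standard heat equation).
Data for u: u(s,0) = T(s,0) = -2sin(5s). The boundary conditions carry over: u(0,τ) = u(π,τ) = 0.
Separating variables: u = Σ c_n exp(-2n²τ) sin(ns). From u(s,0) = -2sin(5s): c_5=-2.
So u(s,τ) = -2exp(-50τ)sin(5s), and T(s,τ) = exp(-2τ)u(s,τ).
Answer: T(s, τ) = -2exp(-52τ)sin(5s)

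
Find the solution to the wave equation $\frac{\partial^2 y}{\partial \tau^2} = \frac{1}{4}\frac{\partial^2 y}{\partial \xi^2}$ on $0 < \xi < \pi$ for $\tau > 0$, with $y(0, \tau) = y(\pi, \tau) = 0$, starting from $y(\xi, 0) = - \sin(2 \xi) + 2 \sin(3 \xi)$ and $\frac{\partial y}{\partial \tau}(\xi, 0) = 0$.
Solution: Using separation of variables $y = X(\xi)T(\tau)$:
Eigenfunctions: $\sin(n\xi)$, $n = 1, 2, 3, \ldots$
General solution: $y(\xi, \tau) = \sum [A_n \cos(n \tau/2) + B_n \sin(n \tau/2)] \sin(n\xi)$
From $y(\xi,0) = - \sin(2 \xi) + 2 \sin(3 \xi)$: $A_2=-1, A_3=2$. From $y_{\tau}(\xi,0) = 0$: all $B_n = 0$.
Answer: $y(\xi, \tau) = - \sin(2 \xi) \cos(\tau) + 2 \sin(3 \xi) \cos(3 \tau/2)$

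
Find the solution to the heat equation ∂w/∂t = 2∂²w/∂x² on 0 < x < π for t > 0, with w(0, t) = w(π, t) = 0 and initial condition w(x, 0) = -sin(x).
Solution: Using separation of variables w = X(x)T(t):
Eigenfunctions: sin(nx), n = 1, 2, 3, ...
General solution: w(x, t) = Σ c_n sin(nx) exp(-2n² t)
Matching w(x,0) = -sin(x) term by term: c_1=-1.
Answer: w(x, t) = -exp(-2t)sin(x)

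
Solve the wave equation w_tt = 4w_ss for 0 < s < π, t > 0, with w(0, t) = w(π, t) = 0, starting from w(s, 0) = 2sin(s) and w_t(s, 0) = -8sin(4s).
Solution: Using separation of variables w = X(s)T(t):
Eigenfunctions: sin(ns), n = 1, 2, 3, ...
General solution: w(s, t) = Σ [A_n cos(2n t) + B_n sin(2n t)] sin(ns)
From w(s,0) = 2sin(s): A_1=2. From w_t(s,0) = -8sin(4s), using w_t(s,0) = Σ ω_n B_n sin(ns) with ω_n = 2n: B_4 = (-8)/8 = -1.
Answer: w(s, t) = 2sin(s)cos(2t) - sin(4s)sin(8t)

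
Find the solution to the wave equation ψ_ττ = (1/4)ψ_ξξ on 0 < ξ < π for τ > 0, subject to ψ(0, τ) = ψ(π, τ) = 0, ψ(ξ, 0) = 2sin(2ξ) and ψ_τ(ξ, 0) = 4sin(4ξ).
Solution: Separating variables: ψ = Σ [A_n cos(ω_n τ) + B_n sin(ω_n τ)] sin(nξ), ω_n = n/2. From ICs (B_n = velocity coefficient / ω_n): A_2=2, B_4=2.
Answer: ψ(ξ, τ) = 2sin(2ξ)cos(τ) + 2sin(4ξ)sin(2τ)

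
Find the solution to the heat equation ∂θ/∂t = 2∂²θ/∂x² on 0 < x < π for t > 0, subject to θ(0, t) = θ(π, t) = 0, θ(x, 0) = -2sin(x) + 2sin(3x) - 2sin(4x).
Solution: Using separation of variables θ = X(x)G(t):
Eigenfunctions: sin(nx), n = 1, 2, 3, ...
General solution: θ(x, t) = Σ c_n sin(nx) exp(-2n² t)
Matching θ(x,0) = -2sin(x) + 2sin(3x) - 2sin(4x) term by term: c_1=-2, c_3=2, c_4=-2.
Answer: θ(x, t) = -2exp(-2t)sin(x) + 2exp(-18t)sin(3x) - 2exp(-32t)sin(4x)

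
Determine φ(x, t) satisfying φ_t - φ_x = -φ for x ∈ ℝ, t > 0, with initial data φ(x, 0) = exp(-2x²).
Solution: Substitute φ = exp(-t)u.
Then φ_t = exp(-t)(u_t - u), φ_x = exp(-t)u_x; substituting and dividing by exp(-t), the lower-order terms cancel: u_t - u_x = 0 (standard advection equation).
Data for u: u(x,0) = φ(x,0) = exp(-2x²).
By characteristics (dx/dt = -1), u(x,t) = f(x + t) with f = u(·, 0).
So u(x,t) = exp(-2(t + x)²), and φ(x,t) = exp(-t)u(x,t).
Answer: φ(x, t) = exp(-t)exp(-2(t + x)²)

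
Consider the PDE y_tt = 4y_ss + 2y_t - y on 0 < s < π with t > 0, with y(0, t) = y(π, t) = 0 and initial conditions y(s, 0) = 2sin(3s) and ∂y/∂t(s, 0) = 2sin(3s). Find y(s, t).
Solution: Substitute y = exp(t)u.
Then y_t = exp(t)(u_t + u), y_tt = exp(t)(u_tt + 2u_t + u), y_ss = exp(t)u_ss; substituting and dividing by exp(t), the lower-order terms cancel: u_tt = 4u_ss (standard wave equation).
Data for u: u(s,0) = y(s,0) = 2sin(3s); u_t(s,0) = y_t(s,0) - y(s,0) = 0. The boundary conditions carry over: u(0,t) = u(π,t) = 0.
Separating variables: u = Σ [A_n cos(ω_n t) + B_n sin(ω_n t)] sin(ns), ω_n = 2n. From ICs: A_3=2.
So u(s,t) = 2sin(3s)cos(6t), and y(s,t) = exp(t)u(s,t).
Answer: y(s, t) = 2exp(t)sin(3s)cos(6t)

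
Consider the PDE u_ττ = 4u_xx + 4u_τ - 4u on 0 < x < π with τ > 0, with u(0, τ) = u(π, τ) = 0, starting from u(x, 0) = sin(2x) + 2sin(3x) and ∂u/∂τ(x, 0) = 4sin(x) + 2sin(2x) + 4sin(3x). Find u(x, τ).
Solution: Substitute u = exp(2τ)w.
Then u_τ = exp(2τ)(w_τ + 2w), u_ττ = exp(2τ)(w_ττ + 4w_τ + 4w), u_xx = exp(2τ)w_xx; substituting and dividing by exp(2τ), the lower-order terms cancel: w_ττ = 4w_xx (standard wave equation).
Data for w: w(x,0) = u(x,0) = sin(2x) + 2sin(3x); w_τ(x,0) = u_τ(x,0) - 2u(x,0) = 4sin(x). The boundary conditions carry over: w(0,τ) = w(π,τ) = 0.
Separating variables: w = Σ [A_n cos(ω_n τ) + B_n sin(ω_n τ)] sin(nx), ω_n = 2n. From ICs (B_n = velocity coefficient / ω_n): A_2=1, A_3=2, B_1=2.
So w(x,τ) = 2sin(x)sin(2τ) + sin(2x)cos(4τ) + 2sin(3x)cos(6τ), and u(x,τ) = exp(2τ)w(x,τ).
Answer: u(x, τ) = 2exp(2τ)sin(x)sin(2τ) + exp(2τ)sin(2x)cos(4τ) + 2exp(2τ)sin(3x)cos(6τ)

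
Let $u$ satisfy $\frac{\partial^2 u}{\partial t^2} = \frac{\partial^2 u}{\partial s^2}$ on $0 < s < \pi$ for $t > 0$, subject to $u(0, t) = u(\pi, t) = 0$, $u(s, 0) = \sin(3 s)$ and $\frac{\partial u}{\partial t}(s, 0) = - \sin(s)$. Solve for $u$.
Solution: Using separation of variables $u = X(s)T(t)$:
Eigenfunctions: $\sin(ns)$, $n = 1, 2, 3, \ldots$
General solution: $u(s, t) = \sum [A_n \cos(n t) + B_n \sin(n t)] \sin(ns)$
From $u(s,0) = \sin(3 s)$: $A_3=1$. From $u_t(s,0) = - \sin(s)$, using $u_t(s,0) = \sum \omega_n B_n \sin(ns)$ with $\omega_n = n$: $B_1 = (-1)/1 = -1$.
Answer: $u(s, t) = - \sin(s) \sin(t) + \sin(3 s) \cos(3 t)$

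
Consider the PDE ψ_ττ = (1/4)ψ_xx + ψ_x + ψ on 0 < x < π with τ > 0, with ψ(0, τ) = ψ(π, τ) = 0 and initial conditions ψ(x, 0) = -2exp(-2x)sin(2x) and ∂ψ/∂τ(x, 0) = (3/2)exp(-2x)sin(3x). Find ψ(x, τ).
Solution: Substitute ψ = exp(-2x)u.
Then ψ_x = exp(-2x)(u_x - 2u), ψ_xx = exp(-2x)(u_xx - 4u_x + 4u), ψ_ττ = exp(-2x)u_ττ; substituting and dividing by exp(-2x), the lower-order terms cancel: u_ττ = (1/4)u_xx (standard wave equation).
Data for u: u(x,0) = exp(2x)ψ(x,0) = -2sin(2x); u_τ(x,0) = exp(2x)ψ_τ(x,0) = (3/2)sin(3x). The boundary conditions carry over: u(0,τ) = u(π,τ) = 0.
Separating variables: u = Σ [A_n cos(ω_n τ) + B_n sin(ω_n τ)] sin(nx), ω_n = n/2. From ICs (B_n = velocity coefficient / ω_n): A_2=-2, B_3=1.
So u(x,τ) = -2sin(2x)cos(τ) + sin(3x)sin(3τ/2), and ψ(x,τ) = exp(-2x)u(x,τ).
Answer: ψ(x, τ) = -2exp(-2x)sin(2x)cos(τ) + exp(-2x)sin(3x)sin(3τ/2)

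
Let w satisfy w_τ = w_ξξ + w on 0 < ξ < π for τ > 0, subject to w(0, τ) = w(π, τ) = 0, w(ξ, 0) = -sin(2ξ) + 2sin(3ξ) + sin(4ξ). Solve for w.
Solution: Substitute w = exp(τ)u.
Then w_τ = exp(τ)(u_τ + u), w_ξξ = exp(τ)u_ξξ; substituting and dividing by exp(τ), the lower-order terms cancel: u_τ = u_ξξ (standard heat equation).
Data for u: u(ξ,0) = w(ξ,0) = -sin(2ξ) + 2sin(3ξ) + sin(4ξ). The boundary conditions carry over: u(0,τ) = u(π,τ) = 0.
Separating variables: u = Σ c_n exp(-n²τ) sin(nξ). From u(ξ,0) = -sin(2ξ) + 2sin(3ξ) + sin(4ξ): c_2=-1, c_3=2, c_4=1.
So u(ξ,τ) = -exp(-4τ)sin(2ξ) + 2exp(-9τ)sin(3ξ) + exp(-16τ)sin(4ξ), and w(ξ,τ) = exp(τ)u(ξ,τ).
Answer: w(ξ, τ) = -exp(-3τ)sin(2ξ) + 2exp(-8τ)sin(3ξ) + exp(-15τ)sin(4ξ)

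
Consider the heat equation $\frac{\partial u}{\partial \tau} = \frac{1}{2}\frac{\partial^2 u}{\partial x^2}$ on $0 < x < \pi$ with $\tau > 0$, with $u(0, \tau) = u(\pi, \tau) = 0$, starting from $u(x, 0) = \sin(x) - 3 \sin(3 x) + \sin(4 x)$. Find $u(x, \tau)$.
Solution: Separating variables: $u = \sum c_n e^{-n^2\tau/2} \sin(nx)$. From $u(x,0) = \sin(x) - 3 \sin(3 x) + \sin(4 x)$: $c_1=1, c_3=-3, c_4=1$.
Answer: $u(x, \tau) = e^{-8 \tau} \sin(4 x) + e^{-\tau/2} \sin(x) - 3 e^{-9 \tau/2} \sin(3 x)$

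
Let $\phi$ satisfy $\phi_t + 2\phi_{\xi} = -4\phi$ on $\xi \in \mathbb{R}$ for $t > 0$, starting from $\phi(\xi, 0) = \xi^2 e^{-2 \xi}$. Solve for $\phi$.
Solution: Substitute $\phi = e^{-2\xi}u$, i.e. $u = e^{2\xi}\phi$.
By the product rule, $\phi_{\xi} = e^{-2\xi}(u_{\xi} - 2u)$, $\phi_t = e^{-2\xi}u_t$.
Substituting into the PDE and dividing by $e^{-2\xi}$: $u_t + 2(u_{\xi} - 2u) = -4u$.
The lower-order terms cancel, leaving the standard advection equation $u_t + 2u_{\xi} = 0$.
Initial data for $u$: $u(\xi,0) = e^{2\xi}\phi(\xi,0) = \xi^2$.
Solve for $u$:
  By method of characteristics (waves move right with speed 2):
  Along characteristics $\xi - 2t =$ const, $u$ is constant, so $u(\xi,t) = f(\xi - 2t)$ with $f = u( \cdot , 0)$.
Hence $u(\xi,t) = 4 t^2 - 4 t \xi + \xi^2$.
Transform back: $\phi(\xi,t) = e^{-2\xi}u(\xi,t)$.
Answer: $\phi(\xi, t) = \xi^2 e^{-2 \xi} - 4 \xi t e^{-2 \xi} + 4 t^2 e^{-2 \xi}$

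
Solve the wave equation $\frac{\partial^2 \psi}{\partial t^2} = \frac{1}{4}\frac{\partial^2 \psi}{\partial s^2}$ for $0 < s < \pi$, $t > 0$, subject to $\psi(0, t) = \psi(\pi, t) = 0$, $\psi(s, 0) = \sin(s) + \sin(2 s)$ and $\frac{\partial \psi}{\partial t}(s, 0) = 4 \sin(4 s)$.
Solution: Using separation of variables $\psi = X(s)T(t)$:
Eigenfunctions: $\sin(ns)$, $n = 1, 2, 3, \ldots$
General solution: $\psi(s, t) = \sum [A_n \cos(n t/2) + B_n \sin(n t/2)] \sin(ns)$
From $\psi(s,0) = \sin(s) + \sin(2 s)$: $A_1=1, A_2=1$. From $\psi_t(s,0) = 4 \sin(4 s)$, using $\psi_t(s,0) = \sum \omega_n B_n \sin(ns)$ with $\omega_n = n/2$: $B_4 = 4/2 = 2$.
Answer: $\psi(s, t) = \sin(s) \cos(t/2) + \sin(2 s) \cos(t) + 2 \sin(4 s) \sin(2 t)$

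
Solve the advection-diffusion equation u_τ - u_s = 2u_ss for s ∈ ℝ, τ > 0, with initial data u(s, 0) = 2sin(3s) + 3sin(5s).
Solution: Moving frame: η = s + τ, σ = τ, u = w(η,σ), so u_τ = w_σ + w_η and u_ss = w_ηη.
Hence u_τ - u_s = w_σ and the PDE becomes the heat equation w_σ = 2w_ηη on η ∈ ℝ.
Initial data: w(η,0) = u(η,0) = 2sin(3η) + 3sin(5η). Each mode sin(nη) decays as exp(-2n²σ) on ℝ, so w(η,σ) = Σ c_n exp(-2n²σ) sin(nη) with c_3=2, c_5=3: w(η,σ) = 2exp(-18σ)sin(3η) + 3exp(-50σ)sin(5η).
Substituting back: u(s,τ) = w(s + τ, τ).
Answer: u(s, τ) = 2exp(-18τ)sin(3s + 3τ) + 3exp(-50τ)sin(5s + 5τ)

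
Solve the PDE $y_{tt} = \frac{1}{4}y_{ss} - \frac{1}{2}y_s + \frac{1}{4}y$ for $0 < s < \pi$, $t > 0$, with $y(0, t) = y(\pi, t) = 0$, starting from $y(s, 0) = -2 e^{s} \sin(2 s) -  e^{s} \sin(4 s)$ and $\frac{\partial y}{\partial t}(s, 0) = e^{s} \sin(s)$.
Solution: Substitute $y = e^{s}u$, i.e. $u = e^{-s}y$.
By the product rule, $y_s = e^{s}(u_s + u)$, $y_{ss} = e^{s}(u_{ss} + 2u_s + u)$, $y_{tt} = e^{s}u_{tt}$.
Substituting into the PDE and dividing by $e^{s}$: $u_{tt} = \frac{1}{4}(u_{ss} + 2u_s + u) - \frac{1}{2}(u_s + u) + \frac{1}{4}u$.
The lower-order terms cancel, leaving the standard wave equation $u_{tt} = \frac{1}{4}u_{ss}$.
Initial data for $u$: $u(s,0) = e^{-s}y(s,0) = -2 \sin(2 s) - \sin(4 s)$; $u_t(s,0) = e^{-s}y_t(s,0) = \sin(s)$. The boundary conditions carry over: $u(0,t) = u(\pi,t) = 0$.
Solve for $u$:
  Using separation of variables $u = X(s)T(t)$:
  Eigenfunctions: $\sin(ns)$, $n = 1, 2, 3, \ldots$
  General solution: $u(s, t) = \sum [A_n \cos(n t/2) + B_n \sin(n t/2)] \sin(ns)$
  From $u(s,0) = -2 \sin(2 s) - \sin(4 s)$: $A_2=-2, A_4=-1$. From $u_t(s,0) = \sin(s)$, using $u_t(s,0) = \sum \omega_n B_n \sin(ns)$ with $\omega_n = n/2$: $B_1 = 1/(1/2) = 2$.
Hence $u(s,t) = 2 \sin(s) \sin(t/2) - 2 \sin(2 s) \cos(t) - \sin(4 s) \cos(2 t)$.
Transform back: $y(s,t) = e^{s}u(s,t)$.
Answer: $y(s, t) = 2 e^{s} \sin(s) \sin(t/2) - 2 e^{s} \sin(2 s) \cos(t) -  e^{s} \sin(4 s) \cos(2 t)$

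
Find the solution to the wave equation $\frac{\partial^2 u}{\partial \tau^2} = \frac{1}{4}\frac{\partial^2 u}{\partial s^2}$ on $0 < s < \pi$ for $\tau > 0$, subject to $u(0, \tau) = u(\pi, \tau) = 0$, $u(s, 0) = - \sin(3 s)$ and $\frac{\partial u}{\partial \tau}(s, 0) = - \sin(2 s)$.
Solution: Separating variables: $u = \sum [A_n \cos(\omega_n \tau) + B_n \sin(\omega_n \tau)] \sin(ns)$, $\omega_n = n/2$. From ICs ($B_n$ = velocity coefficient / $\omega_n$): $A_3=-1, B_2=-1$.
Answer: $u(s, \tau) = - \sin(\tau) \sin(2 s) -  \sin(3 s) \cos(3 \tau/2)$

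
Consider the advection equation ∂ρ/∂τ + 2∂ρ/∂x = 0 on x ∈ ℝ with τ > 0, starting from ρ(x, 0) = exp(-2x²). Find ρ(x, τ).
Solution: By characteristics (dx/dτ = 2), ρ(x,τ) = f(x - 2τ) with f = ρ(·, 0).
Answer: ρ(x, τ) = exp(-2(x - 2τ)²)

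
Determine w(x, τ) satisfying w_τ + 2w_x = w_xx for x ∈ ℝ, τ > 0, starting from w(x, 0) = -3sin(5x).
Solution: Moving frame: η = x - 2τ, σ = τ, w = u(η,σ), so w_τ = u_σ - 2u_η and w_xx = u_ηη.
Hence w_τ + 2w_x = u_σ and the PDE becomes the heat equation u_σ = u_ηη on η ∈ ℝ.
Initial data: u(η,0) = w(η,0) = -3sin(5η). Each mode sin(nη) decays as exp(-n²σ) on ℝ, so u(η,σ) = Σ c_n exp(-n²σ) sin(nη) with c_5=-3: u(η,σ) = -3exp(-25σ)sin(5η).
Substituting back: w(x,τ) = u(x - 2τ, τ).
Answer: w(x, τ) = -3exp(-25τ)sin(5x - 10τ)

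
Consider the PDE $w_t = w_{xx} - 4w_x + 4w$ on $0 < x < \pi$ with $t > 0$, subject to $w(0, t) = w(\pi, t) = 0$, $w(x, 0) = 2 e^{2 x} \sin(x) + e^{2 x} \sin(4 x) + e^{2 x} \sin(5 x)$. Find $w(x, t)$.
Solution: Substitute $w = e^{2x}u$.
Then $w_x = e^{2x}(u_x + 2u)$, $w_{xx} = e^{2x}(u_{xx} + 4u_x + 4u)$, $w_t = e^{2x}u_t$; substituting and dividing by $e^{2x}$, the lower-order terms cancel: $u_t = u_{xx}$ (standard heat equation).
Data for $u$: $u(x,0) = e^{-2x}w(x,0) = 2 \sin(x) + \sin(4 x) + \sin(5 x)$. The boundary conditions carry over: $u(0,t) = u(\pi,t) = 0$.
Separating variables: $u = \sum c_n e^{-n^2t} \sin(nx)$. From $u(x,0) = 2 \sin(x) + \sin(4 x) + \sin(5 x)$: $c_1=2, c_4=1, c_5=1$.
So $u(x,t) = 2 e^{-t} \sin(x) + e^{-16 t} \sin(4 x) + e^{-25 t} \sin(5 x)$, and $w(x,t) = e^{2x}u(x,t)$.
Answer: $w(x, t) = 2 e^{-t} e^{2 x} \sin(x) + e^{-16 t} e^{2 x} \sin(4 x) + e^{-25 t} e^{2 x} \sin(5 x)$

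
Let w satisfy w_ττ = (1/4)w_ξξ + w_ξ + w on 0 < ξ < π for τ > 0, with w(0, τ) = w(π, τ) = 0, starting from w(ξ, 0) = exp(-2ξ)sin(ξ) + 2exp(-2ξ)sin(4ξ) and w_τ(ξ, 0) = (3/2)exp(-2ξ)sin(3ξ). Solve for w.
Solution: Substitute w = exp(-2ξ)u.
Then w_ξ = exp(-2ξ)(u_ξ - 2u), w_ξξ = exp(-2ξ)(u_ξξ - 4u_ξ + 4u), w_ττ = exp(-2ξ)u_ττ; substituting and dividing by exp(-2ξ), the lower-order terms cancel: u_ττ = (1/4)u_ξξ (standard wave equation).
Data for u: u(ξ,0) = exp(2ξ)w(ξ,0) = sin(ξ) + 2sin(4ξ); u_τ(ξ,0) = exp(2ξ)w_τ(ξ,0) = (3/2)sin(3ξ). The boundary conditions carry over: u(0,τ) = u(π,τ) = 0.
Separating variables: u = Σ [A_n cos(ω_n τ) + B_n sin(ω_n τ)] sin(nξ), ω_n = n/2. From ICs (B_n = velocity coefficient / ω_n): A_1=1, A_4=2, B_3=1.
So u(ξ,τ) = sin(ξ)cos(τ/2) + sin(3ξ)sin(3τ/2) + 2sin(4ξ)cos(2τ), and w(ξ,τ) = exp(-2ξ)u(ξ,τ).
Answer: w(ξ, τ) = exp(-2ξ)sin(ξ)cos(τ/2) + exp(-2ξ)sin(3ξ)sin(3τ/2) + 2exp(-2ξ)sin(4ξ)cos(2τ)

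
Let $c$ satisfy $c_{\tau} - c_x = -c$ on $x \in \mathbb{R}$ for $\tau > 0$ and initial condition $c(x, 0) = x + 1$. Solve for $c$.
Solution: Substitute $c = e^{-\tau}u$.
Then $c_{\tau} = e^{-\tau}(u_{\tau} - u)$, $c_x = e^{-\tau}u_x$; substituting and dividing by $e^{-\tau}$, the lower-order terms cancel: $u_{\tau} - u_x = 0$ (standard advection equation).
Data for $u$: $u(x,0) = c(x,0) = x + 1$.
By characteristics ($dx/d\tau = -1$), $u(x,\tau) = f(x + \tau)$ with $f = u( \cdot , 0)$.
So $u(x,\tau) = x + \tau + 1$, and $c(x,\tau) = e^{-\tau}u(x,\tau)$.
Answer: $c(x, \tau) = \tau e^{-\tau} + x e^{-\tau} + e^{-\tau}$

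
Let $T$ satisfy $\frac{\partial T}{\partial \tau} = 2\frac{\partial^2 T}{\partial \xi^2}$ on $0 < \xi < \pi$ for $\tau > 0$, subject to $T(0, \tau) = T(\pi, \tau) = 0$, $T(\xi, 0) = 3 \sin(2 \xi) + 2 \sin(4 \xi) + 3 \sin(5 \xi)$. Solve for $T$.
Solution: Separating variables: $T = \sum c_n e^{-2n^2\tau} \sin(n\xi)$. From $T(\xi,0) = 3 \sin(2 \xi) + 2 \sin(4 \xi) + 3 \sin(5 \xi)$: $c_2=3, c_4=2, c_5=3$.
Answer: $T(\xi, \tau) = 3 e^{-8 \tau} \sin(2 \xi) + 2 e^{-32 \tau} \sin(4 \xi) + 3 e^{-50 \tau} \sin(5 \xi)$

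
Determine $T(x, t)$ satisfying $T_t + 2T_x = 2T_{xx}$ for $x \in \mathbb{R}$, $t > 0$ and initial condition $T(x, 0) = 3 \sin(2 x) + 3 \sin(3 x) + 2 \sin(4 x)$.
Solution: Change to a moving frame: let $\eta = x - 2t$, $\sigma = t$ and write $T(x,t) = u(\eta,\sigma)$.
By the chain rule $T_t = u_{\sigma} - 2u_{\eta}$, $T_x = u_{\eta}$, $T_{xx} = u_{\eta\eta}$.
Then $T_t + 2T_x = u_{\sigma}$: the advection term cancels and the PDE becomes the heat equation $u_{\sigma} = 2u_{\eta\eta}$ on $\eta \in \mathbb{R}$.
Initial data: $u(\eta,0) = T(\eta,0) = 3 \sin(2 \eta) + 3 \sin(3 \eta) + 2 \sin(4 \eta)$.
On $\eta \in \mathbb{R}$ each mode satisfies $(\sin(n\eta))'' = -n^2 \sin(n\eta)$, so $e^{-2n^2\sigma} \sin(n\eta)$ solves the heat equation; by superposition $u(\eta,\sigma) = \sum c_n e^{-2n^2\sigma} \sin(n\eta)$.
Reading off the coefficients: $c_2=3, c_3=3, c_4=2$, so $u(\eta,\sigma) = 3 e^{-8 \sigma} \sin(2 \eta) + 3 e^{-18 \sigma} \sin(3 \eta) + 2 e^{-32 \sigma} \sin(4 \eta)$.
Substituting back $\eta = x - 2t$, $\sigma = t$: $T(x,t) = u(x - 2t, t)$.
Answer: $T(x, t) = -3 e^{-8 t} \sin(4 t - 2 x) - 3 e^{-18 t} \sin(6 t - 3 x) - 2 e^{-32 t} \sin(8 t - 4 x)$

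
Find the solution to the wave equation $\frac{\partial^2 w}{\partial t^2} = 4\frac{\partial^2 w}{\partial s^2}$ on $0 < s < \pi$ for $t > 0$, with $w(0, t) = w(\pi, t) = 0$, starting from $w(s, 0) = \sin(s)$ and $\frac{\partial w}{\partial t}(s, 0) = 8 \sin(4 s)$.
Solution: Separating variables: $w = \sum [A_n \cos(\omega_n t) + B_n \sin(\omega_n t)] \sin(ns)$, $\omega_n = 2n$. From ICs ($B_n$ = velocity coefficient / $\omega_n$): $A_1=1, B_4=1$.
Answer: $w(s, t) = \sin(s) \cos(2 t) + \sin(4 s) \sin(8 t)$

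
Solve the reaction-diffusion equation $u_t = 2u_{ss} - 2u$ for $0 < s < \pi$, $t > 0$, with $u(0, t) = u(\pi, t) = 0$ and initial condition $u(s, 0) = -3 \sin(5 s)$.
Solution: Substitute $u = e^{-2t}w$.
Then $u_t = e^{-2t}(w_t - 2w)$, $u_{ss} = e^{-2t}w_{ss}$; substituting and dividing by $e^{-2t}$, the lower-order terms cancel: $w_t = 2w_{ss}$ (standard heat equation).
Data for $w$: $w(s,0) = u(s,0) = -3 \sin(5 s)$. The boundary conditions carry over: $w(0,t) = w(\pi,t) = 0$.
Separating variables: $w = \sum c_n e^{-2n^2t} \sin(ns)$. From $w(s,0) = -3 \sin(5 s)$: $c_5=-3$.
So $w(s,t) = -3 e^{-50 t} \sin(5 s)$, and $u(s,t) = e^{-2t}w(s,t)$.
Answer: $u(s, t) = -3 e^{-52 t} \sin(5 s)$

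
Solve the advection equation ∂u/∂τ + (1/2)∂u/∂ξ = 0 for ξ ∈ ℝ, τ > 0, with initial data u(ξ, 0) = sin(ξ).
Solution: By method of characteristics (waves move right with speed 1/2):
Along characteristics ξ - (1/2)τ = const, u is constant, so u(ξ,τ) = f(ξ - (1/2)τ) with f = u(·, 0).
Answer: u(ξ, τ) = sin(ξ - τ/2)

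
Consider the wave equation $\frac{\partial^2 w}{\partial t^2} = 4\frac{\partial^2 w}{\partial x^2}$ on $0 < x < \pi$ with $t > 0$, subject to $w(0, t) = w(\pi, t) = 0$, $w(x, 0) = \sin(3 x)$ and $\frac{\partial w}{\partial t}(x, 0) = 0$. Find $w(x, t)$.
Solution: Using separation of variables $w = X(x)T(t)$:
Eigenfunctions: $\sin(nx)$, $n = 1, 2, 3, \ldots$
General solution: $w(x, t) = \sum [A_n \cos(2n t) + B_n \sin(2n t)] \sin(nx)$
From $w(x,0) = \sin(3 x)$: $A_3=1$. From $w_t(x,0) = 0$: all $B_n = 0$.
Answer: $w(x, t) = \sin(3 x) \cos(6 t)$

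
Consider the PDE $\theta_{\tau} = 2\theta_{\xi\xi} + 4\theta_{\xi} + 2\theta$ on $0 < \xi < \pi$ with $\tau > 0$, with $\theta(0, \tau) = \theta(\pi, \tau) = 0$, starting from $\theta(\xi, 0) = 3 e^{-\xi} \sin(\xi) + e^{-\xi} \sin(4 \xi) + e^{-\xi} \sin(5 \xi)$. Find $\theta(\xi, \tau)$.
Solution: Substitute $\theta = e^{-\xi}u$, i.e. $u = e^{\xi}\theta$.
By the product rule, $\theta_{\xi} = e^{-\xi}(u_{\xi} - u)$, $\theta_{\xi\xi} = e^{-\xi}(u_{\xi\xi} - 2u_{\xi} + u)$, $\theta_{\tau} = e^{-\xi}u_{\tau}$.
Substituting into the PDE and dividing by $e^{-\xi}$: $u_{\tau} = 2(u_{\xi\xi} - 2u_{\xi} + u) + 4(u_{\xi} - u) + 2u$.
The lower-order terms cancel, leaving the standard heat equation $u_{\tau} = 2u_{\xi\xi}$.
Initial data for $u$: $u(\xi,0) = e^{\xi}\theta(\xi,0) = 3 \sin(\xi) + \sin(4 \xi) + \sin(5 \xi)$. The boundary conditions carry over: $u(0,\tau) = u(\pi,\tau) = 0$.
Solve for $u$:
  Using separation of variables $u = X(\xi)G(\tau)$:
  Eigenfunctions: $\sin(n\xi)$, $n = 1, 2, 3, \ldots$
  General solution: $u(\xi, \tau) = \sum c_n \sin(n\xi) e^{-2n^2 \tau}$
  Matching $u(\xi,0) = 3 \sin(\xi) + \sin(4 \xi) + \sin(5 \xi)$ term by term: $c_1=3, c_4=1, c_5=1$.
Hence $u(\xi,\tau) = 3 e^{-2 \tau} \sin(\xi) + e^{-32 \tau} \sin(4 \xi) + e^{-50 \tau} \sin(5 \xi)$.
Transform back: $\theta(\xi,\tau) = e^{-\xi}u(\xi,\tau)$.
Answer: $\theta(\xi, \tau) = 3 e^{-2 \tau} e^{-\xi} \sin(\xi) + e^{-32 \tau} e^{-\xi} \sin(4 \xi) + e^{-50 \tau} e^{-\xi} \sin(5 \xi)$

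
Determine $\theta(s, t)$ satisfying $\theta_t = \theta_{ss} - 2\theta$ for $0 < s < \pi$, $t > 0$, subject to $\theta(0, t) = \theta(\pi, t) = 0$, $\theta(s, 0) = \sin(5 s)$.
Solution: Substitute $\theta = e^{-2t}u$.
Then $\theta_t = e^{-2t}(u_t - 2u)$, $\theta_{ss} = e^{-2t}u_{ss}$; substituting and dividing by $e^{-2t}$, the lower-order terms cancel: $u_t = u_{ss}$ (standard heat equation).
Data for $u$: $u(s,0) = \theta(s,0) = \sin(5 s)$. The boundary conditions carry over: $u(0,t) = u(\pi,t) = 0$.
Separating variables: $u = \sum c_n e^{-n^2t} \sin(ns)$. From $u(s,0) = \sin(5 s)$: $c_5=1$.
So $u(s,t) = e^{-25 t} \sin(5 s)$, and $\theta(s,t) = e^{-2t}u(s,t)$.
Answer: $\theta(s, t) = e^{-27 t} \sin(5 s)$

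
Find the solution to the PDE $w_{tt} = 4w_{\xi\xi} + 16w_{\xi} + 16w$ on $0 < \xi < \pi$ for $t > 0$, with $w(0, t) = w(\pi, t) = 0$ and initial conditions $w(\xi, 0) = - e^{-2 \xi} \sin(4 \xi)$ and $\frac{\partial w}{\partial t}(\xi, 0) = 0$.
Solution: Substitute $w = e^{-2\xi}u$, i.e. $u = e^{2\xi}w$.
By the product rule, $w_{\xi} = e^{-2\xi}(u_{\xi} - 2u)$, $w_{\xi\xi} = e^{-2\xi}(u_{\xi\xi} - 4u_{\xi} + 4u)$, $w_{tt} = e^{-2\xi}u_{tt}$.
Substituting into the PDE and dividing by $e^{-2\xi}$: $u_{tt} = 4(u_{\xi\xi} - 4u_{\xi} + 4u) + 16(u_{\xi} - 2u) + 16u$.
The lower-order terms cancel, leaving the standard wave equation $u_{tt} = 4u_{\xi\xi}$.
Initial data for $u$: $u(\xi,0) = e^{2\xi}w(\xi,0) = - \sin(4 \xi)$; $u_t(\xi,0) = e^{2\xi}w_t(\xi,0) = 0$. The boundary conditions carry over: $u(0,t) = u(\pi,t) = 0$.
Solve for $u$:
  Using separation of variables $u = X(\xi)T(t)$:
  Eigenfunctions: $\sin(n\xi)$, $n = 1, 2, 3, \ldots$
  General solution: $u(\xi, t) = \sum [A_n \cos(2n t) + B_n \sin(2n t)] \sin(n\xi)$
  From $u(\xi,0) = - \sin(4 \xi)$: $A_4=-1$. From $u_t(\xi,0) = 0$: all $B_n = 0$.
Hence $u(\xi,t) = - \sin(4 \xi) \cos(8 t)$.
Transform back: $w(\xi,t) = e^{-2\xi}u(\xi,t)$.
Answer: $w(\xi, t) = - e^{-2 \xi} \sin(4 \xi) \cos(8 t)$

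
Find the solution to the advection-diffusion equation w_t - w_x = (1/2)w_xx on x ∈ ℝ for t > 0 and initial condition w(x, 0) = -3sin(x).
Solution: Change to a moving frame: let η = x + t, σ = t and write w(x,t) = u(η,σ).
By the chain rule w_t = u_σ + u_η, w_x = u_η, w_xx = u_ηη.
Then w_t - w_x = u_σ: the advection term cancels and the PDE becomes the heat equation u_σ = (1/2)u_ηη on η ∈ ℝ.
Initial data: u(η,0) = w(η,0) = -3sin(η).
On η ∈ ℝ each mode satisfies (sin(nη))″ = -n² sin(nη), so exp(-n²σ/2) sin(nη) solves the heat equation; by superposition u(η,σ) = Σ c_n exp(-n²σ/2) sin(nη).
Reading off the coefficients: c_1=-3, so u(η,σ) = -3exp(-σ/2)sin(η).
Substituting back η = x + t, σ = t: w(x,t) = u(x + t, t).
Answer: w(x, t) = -3exp(-t/2)sin(t + x)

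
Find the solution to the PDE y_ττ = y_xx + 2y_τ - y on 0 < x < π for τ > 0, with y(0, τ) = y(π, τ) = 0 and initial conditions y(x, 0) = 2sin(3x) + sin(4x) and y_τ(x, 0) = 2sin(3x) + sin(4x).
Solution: Substitute y = exp(τ)u.
Then y_τ = exp(τ)(u_τ + u), y_ττ = exp(τ)(u_ττ + 2u_τ + u), y_xx = exp(τ)u_xx; substituting and dividing by exp(τ), the lower-order terms cancel: u_ττ = u_xx (standard wave equation).
Data for u: u(x,0) = y(x,0) = 2sin(3x) + sin(4x); u_τ(x,0) = y_τ(x,0) - y(x,0) = 0. The boundary conditions carry over: u(0,τ) = u(π,τ) = 0.
Separating variables: u = Σ [A_n cos(ω_n τ) + B_n sin(ω_n τ)] sin(nx), ω_n = n. From ICs: A_3=2, A_4=1.
So u(x,τ) = 2sin(3x)cos(3τ) + sin(4x)cos(4τ), and y(x,τ) = exp(τ)u(x,τ).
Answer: y(x, τ) = 2exp(τ)sin(3x)cos(3τ) + exp(τ)sin(4x)cos(4τ)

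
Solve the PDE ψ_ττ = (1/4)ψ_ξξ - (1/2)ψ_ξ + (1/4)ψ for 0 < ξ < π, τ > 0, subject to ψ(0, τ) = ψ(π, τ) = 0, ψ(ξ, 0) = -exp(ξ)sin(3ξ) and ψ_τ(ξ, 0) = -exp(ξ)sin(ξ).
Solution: Substitute ψ = exp(ξ)u, i.e. u = exp(-ξ)ψ.
By the product rule, ψ_ξ = exp(ξ)(u_ξ + u), ψ_ξξ = exp(ξ)(u_ξξ + 2u_ξ + u), ψ_ττ = exp(ξ)u_ττ.
Substituting into the PDE and dividing by exp(ξ): u_ττ = (1/4)(u_ξξ + 2u_ξ + u) - (1/2)(u_ξ + u) + (1/4)u.
The lower-order terms cancel, leaving the standard wave equation u_ττ = (1/4)u_ξξ.
Initial data for u: u(ξ,0) = exp(-ξ)ψ(ξ,0) = -sin(3ξ); u_τ(ξ,0) = exp(-ξ)ψ_τ(ξ,0) = -sin(ξ). The boundary conditions carry over: u(0,τ) = u(π,τ) = 0.
Solve for u:
  Using separation of variables u = X(ξ)T(τ):
  Eigenfunctions: sin(nξ), n = 1, 2, 3, ...
  General solution: u(ξ, τ) = Σ [A_n cos(n τ/2) + B_n sin(n τ/2)] sin(nξ)
  From u(ξ,0) = -sin(3ξ): A_3=-1. From u_τ(ξ,0) = -sin(ξ), using u_τ(ξ,0) = Σ ω_n B_n sin(nξ) with ω_n = n/2: B_1 = (-1)/(1/2) = -2.
Hence u(ξ,τ) = -2sin(ξ)sin(τ/2) - sin(3ξ)cos(3τ/2).
Transform back: ψ(ξ,τ) = exp(ξ)u(ξ,τ).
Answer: ψ(ξ, τ) = -2exp(ξ)sin(ξ)sin(τ/2) - exp(ξ)sin(3ξ)cos(3τ/2)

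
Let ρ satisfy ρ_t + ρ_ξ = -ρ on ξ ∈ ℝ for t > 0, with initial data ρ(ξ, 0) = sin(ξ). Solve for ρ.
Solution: Substitute ρ = exp(-t)u.
Then ρ_t = exp(-t)(u_t - u), ρ_ξ = exp(-t)u_ξ; substituting and dividing by exp(-t), the lower-order terms cancel: u_t + u_ξ = 0 (standard advection equation).
Data for u: u(ξ,0) = ρ(ξ,0) = sin(ξ).
By characteristics (dξ/dt = 1), u(ξ,t) = f(ξ - t) with f = u(·, 0).
So u(ξ,t) = -sin(t - ξ), and ρ(ξ,t) = exp(-t)u(ξ,t).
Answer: ρ(ξ, t) = -exp(-t)sin(t - ξ)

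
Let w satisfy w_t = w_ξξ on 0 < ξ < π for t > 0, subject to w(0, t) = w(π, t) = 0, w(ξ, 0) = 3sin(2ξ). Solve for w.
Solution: Separating variables: w = Σ c_n exp(-n²t) sin(nξ). From w(ξ,0) = 3sin(2ξ): c_2=3.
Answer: w(ξ, t) = 3exp(-4t)sin(2ξ)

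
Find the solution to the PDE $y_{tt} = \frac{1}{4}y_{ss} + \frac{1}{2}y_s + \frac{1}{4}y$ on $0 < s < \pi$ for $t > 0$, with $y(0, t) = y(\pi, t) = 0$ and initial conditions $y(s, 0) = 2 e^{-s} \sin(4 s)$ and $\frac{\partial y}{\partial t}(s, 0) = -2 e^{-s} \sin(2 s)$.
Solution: Substitute $y = e^{-s}u$, i.e. $u = e^{s}y$.
By the product rule, $y_s = e^{-s}(u_s - u)$, $y_{ss} = e^{-s}(u_{ss} - 2u_s + u)$, $y_{tt} = e^{-s}u_{tt}$.
Substituting into the PDE and dividing by $e^{-s}$: $u_{tt} = \frac{1}{4}(u_{ss} - 2u_s + u) + \frac{1}{2}(u_s - u) + \frac{1}{4}u$.
The lower-order terms cancel, leaving the standard wave equation $u_{tt} = \frac{1}{4}u_{ss}$.
Initial data for $u$: $u(s,0) = e^{s}y(s,0) = 2 \sin(4 s)$; $u_t(s,0) = e^{s}y_t(s,0) = -2 \sin(2 s)$. The boundary conditions carry over: $u(0,t) = u(\pi,t) = 0$.
Solve for $u$:
  Using separation of variables $u = X(s)T(t)$:
  Eigenfunctions: $\sin(ns)$, $n = 1, 2, 3, \ldots$
  General solution: $u(s, t) = \sum [A_n \cos(n t/2) + B_n \sin(n t/2)] \sin(ns)$
  From $u(s,0) = 2 \sin(4 s)$: $A_4=2$. From $u_t(s,0) = -2 \sin(2 s)$, using $u_t(s,0) = \sum \omega_n B_n \sin(ns)$ with $\omega_n = n/2$: $B_2 = (-2)/1 = -2$.
Hence $u(s,t) = -2 \sin(2 s) \sin(t) + 2 \sin(4 s) \cos(2 t)$.
Transform back: $y(s,t) = e^{-s}u(s,t)$.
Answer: $y(s, t) = -2 e^{-s} \sin(2 s) \sin(t) + 2 e^{-s} \sin(4 s) \cos(2 t)$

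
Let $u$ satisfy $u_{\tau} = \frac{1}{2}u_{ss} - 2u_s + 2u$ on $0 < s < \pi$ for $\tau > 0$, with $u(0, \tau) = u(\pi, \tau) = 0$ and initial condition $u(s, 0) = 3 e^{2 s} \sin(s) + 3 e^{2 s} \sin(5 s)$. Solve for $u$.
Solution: Substitute $u = e^{2s}w$, i.e. $w = e^{-2s}u$.
By the product rule, $u_s = e^{2s}(w_s + 2w)$, $u_{ss} = e^{2s}(w_{ss} + 4w_s + 4w)$, $u_{\tau} = e^{2s}w_{\tau}$.
Substituting into the PDE and dividing by $e^{2s}$: $w_{\tau} = \frac{1}{2}(w_{ss} + 4w_s + 4w) - 2(w_s + 2w) + 2w$.
The lower-order terms cancel, leaving the standard heat equation $w_{\tau} = \frac{1}{2}w_{ss}$.
Initial data for $w$: $w(s,0) = e^{-2s}u(s,0) = 3 \sin(s) + 3 \sin(5 s)$. The boundary conditions carry over: $w(0,\tau) = w(\pi,\tau) = 0$.
Solve for $w$:
  Using separation of variables $w = X(s)T(\tau)$:
  Eigenfunctions: $\sin(ns)$, $n = 1, 2, 3, \ldots$
  General solution: $w(s, \tau) = \sum c_n \sin(ns) e^{-n^2 \tau/2}$
  Matching $w(s,0) = 3 \sin(s) + 3 \sin(5 s)$ term by term: $c_1=3, c_5=3$.
Hence $w(s,\tau) = 3 e^{-\tau/2} \sin(s) + 3 e^{-25 \tau/2} \sin(5 s)$.
Transform back: $u(s,\tau) = e^{2s}w(s,\tau)$.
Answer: $u(s, \tau) = 3 e^{-\tau/2} e^{2 s} \sin(s) + 3 e^{-25 \tau/2} e^{2 s} \sin(5 s)$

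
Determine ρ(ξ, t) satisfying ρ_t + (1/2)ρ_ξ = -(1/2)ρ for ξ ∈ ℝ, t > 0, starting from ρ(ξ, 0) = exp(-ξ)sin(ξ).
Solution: Substitute ρ = exp(-ξ)u, i.e. u = exp(ξ)ρ.
By the product rule, ρ_ξ = exp(-ξ)(u_ξ - u), ρ_t = exp(-ξ)u_t.
Substituting into the PDE and dividing by exp(-ξ): u_t + (1/2)(u_ξ - u) = -(1/2)u.
The lower-order terms cancel, leaving the standard advection equation u_t + (1/2)u_ξ = 0.
Initial data for u: u(ξ,0) = exp(ξ)ρ(ξ,0) = sin(ξ).
Solve for u:
  By method of characteristics (waves move right with speed 1/2):
  Along characteristics ξ - (1/2)t = const, u is constant, so u(ξ,t) = f(ξ - (1/2)t) with f = u(·, 0).
Hence u(ξ,t) = -sin(t/2 - ξ).
Transform back: ρ(ξ,t) = exp(-ξ)u(ξ,t).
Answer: ρ(ξ, t) = -exp(-ξ)sin(t/2 - ξ)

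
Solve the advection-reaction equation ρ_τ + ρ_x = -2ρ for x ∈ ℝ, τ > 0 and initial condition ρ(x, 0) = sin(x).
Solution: Substitute ρ = exp(-2τ)u, i.e. u = exp(2τ)ρ.
By the product rule, ρ_τ = exp(-2τ)(u_τ - 2u), ρ_x = exp(-2τ)u_x.
Substituting into the PDE and dividing by exp(-2τ): u_τ - 2u + u_x = -2u.
The lower-order terms cancel, leaving the standard advection equation u_τ + u_x = 0.
Initial data for u: u(x,0) = ρ(x,0) = sin(x).
Solve for u:
  By method of characteristics (waves move right with speed 1):
  Along characteristics x - τ = const, u is constant, so u(x,τ) = f(x - τ) with f = u(·, 0).
Hence u(x,τ) = sin(x - τ).
Transform back: ρ(x,τ) = exp(-2τ)u(x,τ).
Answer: ρ(x, τ) = exp(-2τ)sin(x - τ)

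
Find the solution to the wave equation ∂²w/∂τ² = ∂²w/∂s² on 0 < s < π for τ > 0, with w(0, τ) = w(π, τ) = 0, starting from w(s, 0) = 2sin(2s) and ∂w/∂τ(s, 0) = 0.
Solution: Using separation of variables w = X(s)T(τ):
Eigenfunctions: sin(ns), n = 1, 2, 3, ...
General solution: w(s, τ) = Σ [A_n cos(n τ) + B_n sin(n τ)] sin(ns)
From w(s,0) = 2sin(2s): A_2=2. From w_τ(s,0) = 0: all B_n = 0.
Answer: w(s, τ) = 2sin(2s)cos(2τ)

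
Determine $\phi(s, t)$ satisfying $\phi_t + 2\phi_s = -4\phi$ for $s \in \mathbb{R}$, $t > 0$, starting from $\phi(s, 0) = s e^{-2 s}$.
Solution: Substitute $\phi = e^{-2s}u$, i.e. $u = e^{2s}\phi$.
By the product rule, $\phi_s = e^{-2s}(u_s - 2u)$, $\phi_t = e^{-2s}u_t$.
Substituting into the PDE and dividing by $e^{-2s}$: $u_t + 2(u_s - 2u) = -4u$.
The lower-order terms cancel, leaving the standard advection equation $u_t + 2u_s = 0$.
Initial data for $u$: $u(s,0) = e^{2s}\phi(s,0) = s$.
Solve for $u$:
  By method of characteristics (waves move right with speed 2):
  Along characteristics $s - 2t =$ const, $u$ is constant, so $u(s,t) = f(s - 2t)$ with $f = u( \cdot , 0)$.
Hence $u(s,t) = s - 2 t$.
Transform back: $\phi(s,t) = e^{-2s}u(s,t)$.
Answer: $\phi(s, t) = s e^{-2 s} - 2 t e^{-2 s}$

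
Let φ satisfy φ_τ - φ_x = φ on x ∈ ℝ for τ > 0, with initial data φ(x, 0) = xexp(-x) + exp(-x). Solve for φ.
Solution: Substitute φ = exp(-x)u.
Then φ_x = exp(-x)(u_x - u), φ_τ = exp(-x)u_τ; substituting and dividing by exp(-x), the lower-order terms cancel: u_τ - u_x = 0 (standard advection equation).
Data for u: u(x,0) = exp(x)φ(x,0) = x + 1.
By characteristics (dx/dτ = -1), u(x,τ) = f(x + τ) with f = u(·, 0).
So u(x,τ) = x + τ + 1, and φ(x,τ) = exp(-x)u(x,τ).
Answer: φ(x, τ) = xexp(-x) + τexp(-x) + exp(-x)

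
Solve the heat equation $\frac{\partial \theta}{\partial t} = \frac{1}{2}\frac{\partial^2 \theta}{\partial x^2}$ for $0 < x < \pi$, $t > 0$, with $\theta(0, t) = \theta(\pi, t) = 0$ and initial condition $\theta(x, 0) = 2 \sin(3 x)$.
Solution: Separating variables: $\theta = \sum c_n e^{-n^2t/2} \sin(nx)$. From $\theta(x,0) = 2 \sin(3 x)$: $c_3=2$.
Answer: $\theta(x, t) = 2 e^{-9 t/2} \sin(3 x)$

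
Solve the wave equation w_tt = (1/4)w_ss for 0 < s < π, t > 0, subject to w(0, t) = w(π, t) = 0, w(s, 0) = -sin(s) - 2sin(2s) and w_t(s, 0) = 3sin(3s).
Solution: Using separation of variables w = X(s)T(t):
Eigenfunctions: sin(ns), n = 1, 2, 3, ...
General solution: w(s, t) = Σ [A_n cos(n t/2) + B_n sin(n t/2)] sin(ns)
From w(s,0) = -sin(s) - 2sin(2s): A_1=-1, A_2=-2. From w_t(s,0) = 3sin(3s), using w_t(s,0) = Σ ω_n B_n sin(ns) with ω_n = n/2: B_3 = 3/(3/2) = 2.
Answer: w(s, t) = -sin(s)cos(t/2) - 2sin(2s)cos(t) + 2sin(3s)sin(3t/2)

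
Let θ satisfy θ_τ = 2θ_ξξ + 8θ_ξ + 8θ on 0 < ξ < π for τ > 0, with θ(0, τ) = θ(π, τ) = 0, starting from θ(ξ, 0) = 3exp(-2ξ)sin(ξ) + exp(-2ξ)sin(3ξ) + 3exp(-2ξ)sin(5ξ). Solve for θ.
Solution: Substitute θ = exp(-2ξ)u.
Then θ_ξ = exp(-2ξ)(u_ξ - 2u), θ_ξξ = exp(-2ξ)(u_ξξ - 4u_ξ + 4u), θ_τ = exp(-2ξ)u_τ; substituting and dividing by exp(-2ξ), the lower-order terms cancel: u_τ = 2u_ξξ (standard heat equation).
Data for u: u(ξ,0) = exp(2ξ)θ(ξ,0) = 3sin(ξ) + sin(3ξ) + 3sin(5ξ). The boundary conditions carry over: u(0,τ) = u(π,τ) = 0.
Separating variables: u = Σ c_n exp(-2n²τ) sin(nξ). From u(ξ,0) = 3sin(ξ) + sin(3ξ) + 3sin(5ξ): c_1=3, c_3=1, c_5=3.
So u(ξ,τ) = 3exp(-2τ)sin(ξ) + exp(-18τ)sin(3ξ) + 3exp(-50τ)sin(5ξ), and θ(ξ,τ) = exp(-2ξ)u(ξ,τ).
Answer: θ(ξ, τ) = 3exp(-2ξ)exp(-2τ)sin(ξ) + exp(-2ξ)exp(-18τ)sin(3ξ) + 3exp(-2ξ)exp(-50τ)sin(5ξ)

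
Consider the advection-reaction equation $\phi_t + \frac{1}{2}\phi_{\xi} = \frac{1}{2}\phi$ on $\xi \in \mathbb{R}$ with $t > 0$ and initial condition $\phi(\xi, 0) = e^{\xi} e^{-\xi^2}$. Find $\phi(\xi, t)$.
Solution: Substitute $\phi = e^{\xi}u$, i.e. $u = e^{-\xi}\phi$.
By the product rule, $\phi_{\xi} = e^{\xi}(u_{\xi} + u)$, $\phi_t = e^{\xi}u_t$.
Substituting into the PDE and dividing by $e^{\xi}$: $u_t + \frac{1}{2}(u_{\xi} + u) = \frac{1}{2}u$.
The lower-order terms cancel, leaving the standard advection equation $u_t + \frac{1}{2}u_{\xi} = 0$.
Initial data for $u$: $u(\xi,0) = e^{-\xi}\phi(\xi,0) = e^{-\xi^2}$.
Solve for $u$:
  By method of characteristics (waves move right with speed 1/2):
  Along characteristics $\xi - \frac{1}{2}t =$ const, $u$ is constant, so $u(\xi,t) = f(\xi - \frac{1}{2}t)$ with $f = u( \cdot , 0)$.
Hence $u(\xi,t) = e^{-(-t/2 + \xi)^2}$.
Transform back: $\phi(\xi,t) = e^{\xi}u(\xi,t)$.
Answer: $\phi(\xi, t) = e^{\xi} e^{-(\xi - t/2)^2}$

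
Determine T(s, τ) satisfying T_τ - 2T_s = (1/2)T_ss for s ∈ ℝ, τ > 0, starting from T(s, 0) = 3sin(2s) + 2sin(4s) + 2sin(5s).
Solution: Change to a moving frame: let η = s + 2τ, σ = τ and write T(s,τ) = u(η,σ).
By the chain rule T_τ = u_σ + 2u_η, T_s = u_η, T_ss = u_ηη.
Then T_τ - 2T_s = u_σ: the advection term cancels and the PDE becomes the heat equation u_σ = (1/2)u_ηη on η ∈ ℝ.
Initial data: u(η,0) = T(η,0) = 3sin(2η) + 2sin(4η) + 2sin(5η).
On η ∈ ℝ each mode satisfies (sin(nη))″ = -n² sin(nη), so exp(-n²σ/2) sin(nη) solves the heat equation; by superposition u(η,σ) = Σ c_n exp(-n²σ/2) sin(nη).
Reading off the coefficients: c_2=3, c_4=2, c_5=2, so u(η,σ) = 3exp(-2σ)sin(2η) + 2exp(-8σ)sin(4η) + 2exp(-25σ/2)sin(5η).
Substituting back η = s + 2τ, σ = τ: T(s,τ) = u(s + 2τ, τ).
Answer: T(s, τ) = 3exp(-2τ)sin(2s + 4τ) + 2exp(-8τ)sin(4s + 8τ) + 2exp(-25τ/2)sin(5s + 10τ)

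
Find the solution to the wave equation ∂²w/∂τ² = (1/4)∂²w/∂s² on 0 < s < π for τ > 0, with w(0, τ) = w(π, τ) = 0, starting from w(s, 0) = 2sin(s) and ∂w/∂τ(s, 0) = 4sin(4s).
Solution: Using separation of variables w = X(s)T(τ):
Eigenfunctions: sin(ns), n = 1, 2, 3, ...
General solution: w(s, τ) = Σ [A_n cos(n τ/2) + B_n sin(n τ/2)] sin(ns)
From w(s,0) = 2sin(s): A_1=2. From w_τ(s,0) = 4sin(4s), using w_τ(s,0) = Σ ω_n B_n sin(ns) with ω_n = n/2: B_4 = 4/2 = 2.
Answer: w(s, τ) = 2sin(s)cos(τ/2) + 2sin(4s)sin(2τ)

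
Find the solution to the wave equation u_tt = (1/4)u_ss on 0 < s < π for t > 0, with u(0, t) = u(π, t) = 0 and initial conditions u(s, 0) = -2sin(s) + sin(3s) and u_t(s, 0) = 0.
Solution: Separating variables: u = Σ [A_n cos(ω_n t) + B_n sin(ω_n t)] sin(ns), ω_n = n/2. From ICs: A_1=-2, A_3=1.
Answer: u(s, t) = -2sin(s)cos(t/2) + sin(3s)cos(3t/2)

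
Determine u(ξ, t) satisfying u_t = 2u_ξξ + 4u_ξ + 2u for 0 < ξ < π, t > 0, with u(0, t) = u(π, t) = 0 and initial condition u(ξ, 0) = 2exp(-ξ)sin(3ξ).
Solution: Substitute u = exp(-ξ)w, i.e. w = exp(ξ)u.
By the product rule, u_ξ = exp(-ξ)(w_ξ - w), u_ξξ = exp(-ξ)(w_ξξ - 2w_ξ + w), u_t = exp(-ξ)w_t.
Substituting into the PDE and dividing by exp(-ξ): w_t = 2(w_ξξ - 2w_ξ + w) + 4(w_ξ - w) + 2w.
The lower-order terms cancel, leaving the standard heat equation w_t = 2w_ξξ.
Initial data for w: w(ξ,0) = exp(ξ)u(ξ,0) = 2sin(3ξ). The boundary conditions carry over: w(0,t) = w(π,t) = 0.
Solve for w:
  Using separation of variables w = X(ξ)T(t):
  Eigenfunctions: sin(nξ), n = 1, 2, 3, ...
  General solution: w(ξ, t) = Σ c_n sin(nξ) exp(-2n² t)
  Matching w(ξ,0) = 2sin(3ξ) term by term: c_3=2.
Hence w(ξ,t) = 2exp(-18t)sin(3ξ).
Transform back: u(ξ,t) = exp(-ξ)w(ξ,t).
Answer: u(ξ, t) = 2exp(-18t)exp(-ξ)sin(3ξ)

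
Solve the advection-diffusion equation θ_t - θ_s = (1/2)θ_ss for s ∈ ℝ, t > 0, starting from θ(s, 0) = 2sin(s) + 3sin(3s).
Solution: Moving frame: η = s + t, σ = t, θ = u(η,σ), so θ_t = u_σ + u_η and θ_ss = u_ηη.
Hence θ_t - θ_s = u_σ and the PDE becomes the heat equation u_σ = (1/2)u_ηη on η ∈ ℝ.
Initial data: u(η,0) = θ(η,0) = 2sin(η) + 3sin(3η). Each mode sin(nη) decays as exp(-n²σ/2) on ℝ, so u(η,σ) = Σ c_n exp(-n²σ/2) sin(nη) with c_1=2, c_3=3: u(η,σ) = 2exp(-σ/2)sin(η) + 3exp(-9σ/2)sin(3η).
Substituting back: θ(s,t) = u(s + t, t).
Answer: θ(s, t) = 2exp(-t/2)sin(s + t) + 3exp(-9t/2)sin(3s + 3t)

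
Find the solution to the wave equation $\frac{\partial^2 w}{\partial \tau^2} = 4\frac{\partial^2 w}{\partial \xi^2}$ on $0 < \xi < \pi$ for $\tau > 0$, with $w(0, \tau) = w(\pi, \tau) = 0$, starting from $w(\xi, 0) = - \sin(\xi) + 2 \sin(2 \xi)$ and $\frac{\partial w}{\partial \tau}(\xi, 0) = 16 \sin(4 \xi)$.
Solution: Separating variables: $w = \sum [A_n \cos(\omega_n \tau) + B_n \sin(\omega_n \tau)] \sin(n\xi)$, $\omega_n = 2n$. From ICs ($B_n$ = velocity coefficient / $\omega_n$): $A_1=-1, A_2=2, B_4=2$.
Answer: $w(\xi, \tau) = 2 \sin(8 \tau) \sin(4 \xi) -  \sin(\xi) \cos(2 \tau) + 2 \sin(2 \xi) \cos(4 \tau)$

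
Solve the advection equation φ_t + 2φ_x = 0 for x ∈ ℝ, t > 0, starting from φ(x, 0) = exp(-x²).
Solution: By method of characteristics (waves move right with speed 2):
Along characteristics x - 2t = const, φ is constant, so φ(x,t) = f(x - 2t) with f = φ(·, 0).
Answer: φ(x, t) = exp(-(-2t + x)²)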